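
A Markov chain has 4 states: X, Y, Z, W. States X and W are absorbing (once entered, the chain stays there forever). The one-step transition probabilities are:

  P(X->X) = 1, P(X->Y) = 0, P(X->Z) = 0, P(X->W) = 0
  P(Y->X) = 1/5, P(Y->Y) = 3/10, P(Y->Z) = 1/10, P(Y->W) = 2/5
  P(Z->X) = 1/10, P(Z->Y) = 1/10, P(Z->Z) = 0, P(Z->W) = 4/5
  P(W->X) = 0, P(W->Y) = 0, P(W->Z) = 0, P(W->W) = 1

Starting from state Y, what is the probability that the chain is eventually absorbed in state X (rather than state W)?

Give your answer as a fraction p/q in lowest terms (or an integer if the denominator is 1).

Answer: 7/23

Derivation:
Let a_i = P(absorbed in X | start in state i).
Boundary conditions: a_X = 1, a_W = 0.
For each transient state i, a_i = sum_j P(i->j) * a_j:
  a_Y = 1/5*a_X + 3/10*a_Y + 1/10*a_Z + 2/5*a_W
  a_Z = 1/10*a_X + 1/10*a_Y + 0*a_Z + 4/5*a_W

Substituting a_X = 1 and a_W = 0, rearrange to (I - Q) a = r where r[i] = P(i -> X):
  [7/10, -1/10] . (a_Y, a_Z) = 1/5
  [-1/10, 1] . (a_Y, a_Z) = 1/10

Solving yields:
  a_Y = 7/23
  a_Z = 3/23

Starting state is Y, so the absorption probability is a_Y = 7/23.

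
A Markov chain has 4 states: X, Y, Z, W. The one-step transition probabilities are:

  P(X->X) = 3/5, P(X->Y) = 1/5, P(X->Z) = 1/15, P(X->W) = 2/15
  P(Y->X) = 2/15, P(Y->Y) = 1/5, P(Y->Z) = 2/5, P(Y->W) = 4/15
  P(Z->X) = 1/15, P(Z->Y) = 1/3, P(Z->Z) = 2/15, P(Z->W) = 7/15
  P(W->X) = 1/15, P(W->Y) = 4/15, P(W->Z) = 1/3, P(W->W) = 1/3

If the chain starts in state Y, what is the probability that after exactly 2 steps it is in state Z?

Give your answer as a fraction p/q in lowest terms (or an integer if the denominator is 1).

Answer: 52/225

Derivation:
Computing P^2 by repeated multiplication:
P^1 =
  X: [3/5, 1/5, 1/15, 2/15]
  Y: [2/15, 1/5, 2/5, 4/15]
  Z: [1/15, 1/3, 2/15, 7/15]
  W: [1/15, 4/15, 1/3, 1/3]
P^2 =
  X: [2/5, 49/225, 13/75, 47/225]
  Y: [34/225, 61/225, 52/225, 26/75]
  Z: [28/225, 56/225, 14/45, 71/225]
  W: [3/25, 4/15, 4/15, 26/75]

(P^2)[Y -> Z] = 52/225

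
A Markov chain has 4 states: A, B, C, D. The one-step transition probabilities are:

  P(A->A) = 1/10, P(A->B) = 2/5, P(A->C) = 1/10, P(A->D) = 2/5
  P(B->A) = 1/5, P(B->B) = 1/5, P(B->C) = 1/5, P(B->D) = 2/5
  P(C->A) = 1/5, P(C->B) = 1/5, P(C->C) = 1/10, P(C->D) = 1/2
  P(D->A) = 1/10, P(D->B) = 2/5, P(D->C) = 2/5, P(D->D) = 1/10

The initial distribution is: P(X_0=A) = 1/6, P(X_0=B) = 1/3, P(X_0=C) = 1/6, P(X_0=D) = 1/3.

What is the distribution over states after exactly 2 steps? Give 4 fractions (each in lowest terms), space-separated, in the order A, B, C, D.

Propagating the distribution step by step (d_{t+1} = d_t * P):
d_0 = (A=1/6, B=1/3, C=1/6, D=1/3)
  d_1[A] = 1/6*1/10 + 1/3*1/5 + 1/6*1/5 + 1/3*1/10 = 3/20
  d_1[B] = 1/6*2/5 + 1/3*1/5 + 1/6*1/5 + 1/3*2/5 = 3/10
  d_1[C] = 1/6*1/10 + 1/3*1/5 + 1/6*1/10 + 1/3*2/5 = 7/30
  d_1[D] = 1/6*2/5 + 1/3*2/5 + 1/6*1/2 + 1/3*1/10 = 19/60
d_1 = (A=3/20, B=3/10, C=7/30, D=19/60)
  d_2[A] = 3/20*1/10 + 3/10*1/5 + 7/30*1/5 + 19/60*1/10 = 23/150
  d_2[B] = 3/20*2/5 + 3/10*1/5 + 7/30*1/5 + 19/60*2/5 = 22/75
  d_2[C] = 3/20*1/10 + 3/10*1/5 + 7/30*1/10 + 19/60*2/5 = 9/40
  d_2[D] = 3/20*2/5 + 3/10*2/5 + 7/30*1/2 + 19/60*1/10 = 197/600
d_2 = (A=23/150, B=22/75, C=9/40, D=197/600)

Answer: 23/150 22/75 9/40 197/600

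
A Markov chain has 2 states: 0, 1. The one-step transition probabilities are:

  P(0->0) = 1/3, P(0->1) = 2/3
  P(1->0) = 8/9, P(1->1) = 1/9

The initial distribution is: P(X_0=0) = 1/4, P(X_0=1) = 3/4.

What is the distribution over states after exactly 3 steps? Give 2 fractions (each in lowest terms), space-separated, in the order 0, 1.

Answer: 203/324 121/324

Derivation:
Propagating the distribution step by step (d_{t+1} = d_t * P):
d_0 = (0=1/4, 1=3/4)
  d_1[0] = 1/4*1/3 + 3/4*8/9 = 3/4
  d_1[1] = 1/4*2/3 + 3/4*1/9 = 1/4
d_1 = (0=3/4, 1=1/4)
  d_2[0] = 3/4*1/3 + 1/4*8/9 = 17/36
  d_2[1] = 3/4*2/3 + 1/4*1/9 = 19/36
d_2 = (0=17/36, 1=19/36)
  d_3[0] = 17/36*1/3 + 19/36*8/9 = 203/324
  d_3[1] = 17/36*2/3 + 19/36*1/9 = 121/324
d_3 = (0=203/324, 1=121/324)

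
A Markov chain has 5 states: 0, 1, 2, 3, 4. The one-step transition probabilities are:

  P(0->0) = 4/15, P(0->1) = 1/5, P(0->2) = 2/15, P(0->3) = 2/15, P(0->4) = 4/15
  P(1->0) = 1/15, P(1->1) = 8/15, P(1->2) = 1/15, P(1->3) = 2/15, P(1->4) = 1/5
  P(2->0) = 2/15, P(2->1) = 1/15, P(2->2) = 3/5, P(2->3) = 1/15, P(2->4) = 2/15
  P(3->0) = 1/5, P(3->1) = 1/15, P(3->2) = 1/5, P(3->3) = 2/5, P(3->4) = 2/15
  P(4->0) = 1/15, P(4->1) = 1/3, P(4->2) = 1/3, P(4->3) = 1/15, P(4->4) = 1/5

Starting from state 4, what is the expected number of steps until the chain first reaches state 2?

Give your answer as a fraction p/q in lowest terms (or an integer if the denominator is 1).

Answer: 11010/2191

Derivation:
Let h_i = expected steps to first reach 2 from state i.
Boundary: h_2 = 0.
First-step equations for the other states:
  h_0 = 1 + 4/15*h_0 + 1/5*h_1 + 2/15*h_2 + 2/15*h_3 + 4/15*h_4
  h_1 = 1 + 1/15*h_0 + 8/15*h_1 + 1/15*h_2 + 2/15*h_3 + 1/5*h_4
  h_3 = 1 + 1/5*h_0 + 1/15*h_1 + 1/5*h_2 + 2/5*h_3 + 2/15*h_4
  h_4 = 1 + 1/15*h_0 + 1/3*h_1 + 1/3*h_2 + 1/15*h_3 + 1/5*h_4

Substituting h_2 = 0 and rearranging gives the linear system (I - Q) h = 1:
  [11/15, -1/5, -2/15, -4/15] . (h_0, h_1, h_3, h_4) = 1
  [-1/15, 7/15, -2/15, -1/5] . (h_0, h_1, h_3, h_4) = 1
  [-1/5, -1/15, 3/5, -2/15] . (h_0, h_1, h_3, h_4) = 1
  [-1/15, -1/3, -1/15, 4/5] . (h_0, h_1, h_3, h_4) = 1

Solving yields:
  h_0 = 1890/313
  h_1 = 14775/2191
  h_3 = 12150/2191
  h_4 = 11010/2191

Starting state is 4, so the expected hitting time is h_4 = 11010/2191.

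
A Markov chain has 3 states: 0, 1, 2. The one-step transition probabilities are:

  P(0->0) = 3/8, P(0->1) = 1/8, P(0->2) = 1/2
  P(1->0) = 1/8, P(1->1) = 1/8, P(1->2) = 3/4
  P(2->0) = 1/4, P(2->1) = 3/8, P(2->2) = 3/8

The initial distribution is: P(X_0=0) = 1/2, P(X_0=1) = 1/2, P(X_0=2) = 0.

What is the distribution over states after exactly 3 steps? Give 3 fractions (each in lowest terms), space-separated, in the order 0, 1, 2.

Answer: 127/512 61/256 263/512

Derivation:
Propagating the distribution step by step (d_{t+1} = d_t * P):
d_0 = (0=1/2, 1=1/2, 2=0)
  d_1[0] = 1/2*3/8 + 1/2*1/8 + 0*1/4 = 1/4
  d_1[1] = 1/2*1/8 + 1/2*1/8 + 0*3/8 = 1/8
  d_1[2] = 1/2*1/2 + 1/2*3/4 + 0*3/8 = 5/8
d_1 = (0=1/4, 1=1/8, 2=5/8)
  d_2[0] = 1/4*3/8 + 1/8*1/8 + 5/8*1/4 = 17/64
  d_2[1] = 1/4*1/8 + 1/8*1/8 + 5/8*3/8 = 9/32
  d_2[2] = 1/4*1/2 + 1/8*3/4 + 5/8*3/8 = 29/64
d_2 = (0=17/64, 1=9/32, 2=29/64)
  d_3[0] = 17/64*3/8 + 9/32*1/8 + 29/64*1/4 = 127/512
  d_3[1] = 17/64*1/8 + 9/32*1/8 + 29/64*3/8 = 61/256
  d_3[2] = 17/64*1/2 + 9/32*3/4 + 29/64*3/8 = 263/512
d_3 = (0=127/512, 1=61/256, 2=263/512)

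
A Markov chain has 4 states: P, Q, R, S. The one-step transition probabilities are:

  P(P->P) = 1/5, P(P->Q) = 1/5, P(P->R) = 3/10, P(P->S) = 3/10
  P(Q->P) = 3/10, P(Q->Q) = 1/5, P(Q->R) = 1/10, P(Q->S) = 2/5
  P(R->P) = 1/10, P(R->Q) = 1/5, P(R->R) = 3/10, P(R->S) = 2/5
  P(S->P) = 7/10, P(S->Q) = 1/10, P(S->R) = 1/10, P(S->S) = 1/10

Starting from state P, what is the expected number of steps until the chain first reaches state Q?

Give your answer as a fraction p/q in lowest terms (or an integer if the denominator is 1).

Answer: 1220/211

Derivation:
Let h_i = expected steps to first reach Q from state i.
Boundary: h_Q = 0.
First-step equations for the other states:
  h_P = 1 + 1/5*h_P + 1/5*h_Q + 3/10*h_R + 3/10*h_S
  h_R = 1 + 1/10*h_P + 1/5*h_Q + 3/10*h_R + 2/5*h_S
  h_S = 1 + 7/10*h_P + 1/10*h_Q + 1/10*h_R + 1/10*h_S

Substituting h_Q = 0 and rearranging gives the linear system (I - Q) h = 1:
  [4/5, -3/10, -3/10] . (h_P, h_R, h_S) = 1
  [-1/10, 7/10, -2/5] . (h_P, h_R, h_S) = 1
  [-7/10, -1/10, 9/10] . (h_P, h_R, h_S) = 1

Solving yields:
  h_P = 1220/211
  h_R = 1230/211
  h_S = 1320/211

Starting state is P, so the expected hitting time is h_P = 1220/211.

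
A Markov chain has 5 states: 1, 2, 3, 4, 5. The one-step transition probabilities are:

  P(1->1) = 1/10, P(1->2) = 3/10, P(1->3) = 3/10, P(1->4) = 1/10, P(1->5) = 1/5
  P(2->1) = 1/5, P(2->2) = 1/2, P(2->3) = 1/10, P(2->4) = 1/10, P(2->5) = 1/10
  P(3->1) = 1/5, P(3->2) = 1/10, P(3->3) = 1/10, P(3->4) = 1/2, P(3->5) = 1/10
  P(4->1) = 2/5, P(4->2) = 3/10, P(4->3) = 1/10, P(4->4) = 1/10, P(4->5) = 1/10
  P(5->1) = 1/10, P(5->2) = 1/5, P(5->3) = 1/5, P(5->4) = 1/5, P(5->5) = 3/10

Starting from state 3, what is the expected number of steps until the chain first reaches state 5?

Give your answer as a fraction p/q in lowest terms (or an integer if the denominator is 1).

Let h_i = expected steps to first reach 5 from state i.
Boundary: h_5 = 0.
First-step equations for the other states:
  h_1 = 1 + 1/10*h_1 + 3/10*h_2 + 3/10*h_3 + 1/10*h_4 + 1/5*h_5
  h_2 = 1 + 1/5*h_1 + 1/2*h_2 + 1/10*h_3 + 1/10*h_4 + 1/10*h_5
  h_3 = 1 + 1/5*h_1 + 1/10*h_2 + 1/10*h_3 + 1/2*h_4 + 1/10*h_5
  h_4 = 1 + 2/5*h_1 + 3/10*h_2 + 1/10*h_3 + 1/10*h_4 + 1/10*h_5

Substituting h_5 = 0 and rearranging gives the linear system (I - Q) h = 1:
  [9/10, -3/10, -3/10, -1/10] . (h_1, h_2, h_3, h_4) = 1
  [-1/5, 1/2, -1/10, -1/10] . (h_1, h_2, h_3, h_4) = 1
  [-1/5, -1/10, 9/10, -1/2] . (h_1, h_2, h_3, h_4) = 1
  [-2/5, -3/10, -1/10, 9/10] . (h_1, h_2, h_3, h_4) = 1

Solving yields:
  h_1 = 15/2
  h_2 = 1355/164
  h_3 = 1345/164
  h_4 = 665/82

Starting state is 3, so the expected hitting time is h_3 = 1345/164.

Answer: 1345/164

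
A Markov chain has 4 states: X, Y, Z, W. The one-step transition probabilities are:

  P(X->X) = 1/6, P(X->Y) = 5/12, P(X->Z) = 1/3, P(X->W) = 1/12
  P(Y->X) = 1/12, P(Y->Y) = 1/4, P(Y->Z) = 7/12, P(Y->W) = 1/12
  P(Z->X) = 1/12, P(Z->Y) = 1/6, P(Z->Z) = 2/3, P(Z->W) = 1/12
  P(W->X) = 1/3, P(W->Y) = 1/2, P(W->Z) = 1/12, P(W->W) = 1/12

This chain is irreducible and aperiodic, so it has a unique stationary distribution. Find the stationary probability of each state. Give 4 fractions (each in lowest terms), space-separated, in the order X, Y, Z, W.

Answer: 5/44 353/1452 271/484 1/12

Derivation:
The stationary distribution satisfies pi = pi * P, i.e.:
  pi_X = 1/6*pi_X + 1/12*pi_Y + 1/12*pi_Z + 1/3*pi_W
  pi_Y = 5/12*pi_X + 1/4*pi_Y + 1/6*pi_Z + 1/2*pi_W
  pi_Z = 1/3*pi_X + 7/12*pi_Y + 2/3*pi_Z + 1/12*pi_W
  pi_W = 1/12*pi_X + 1/12*pi_Y + 1/12*pi_Z + 1/12*pi_W
with normalization: pi_X + pi_Y + pi_Z + pi_W = 1.

Using the first 3 balance equations plus normalization, the linear system A*pi = b is:
  [-5/6, 1/12, 1/12, 1/3] . pi = 0
  [5/12, -3/4, 1/6, 1/2] . pi = 0
  [1/3, 7/12, -1/3, 1/12] . pi = 0
  [1, 1, 1, 1] . pi = 1

Solving yields:
  pi_X = 5/44
  pi_Y = 353/1452
  pi_Z = 271/484
  pi_W = 1/12

Verification (pi * P):
  5/44*1/6 + 353/1452*1/12 + 271/484*1/12 + 1/12*1/3 = 5/44 = pi_X  (ok)
  5/44*5/12 + 353/1452*1/4 + 271/484*1/6 + 1/12*1/2 = 353/1452 = pi_Y  (ok)
  5/44*1/3 + 353/1452*7/12 + 271/484*2/3 + 1/12*1/12 = 271/484 = pi_Z  (ok)
  5/44*1/12 + 353/1452*1/12 + 271/484*1/12 + 1/12*1/12 = 1/12 = pi_W  (ok)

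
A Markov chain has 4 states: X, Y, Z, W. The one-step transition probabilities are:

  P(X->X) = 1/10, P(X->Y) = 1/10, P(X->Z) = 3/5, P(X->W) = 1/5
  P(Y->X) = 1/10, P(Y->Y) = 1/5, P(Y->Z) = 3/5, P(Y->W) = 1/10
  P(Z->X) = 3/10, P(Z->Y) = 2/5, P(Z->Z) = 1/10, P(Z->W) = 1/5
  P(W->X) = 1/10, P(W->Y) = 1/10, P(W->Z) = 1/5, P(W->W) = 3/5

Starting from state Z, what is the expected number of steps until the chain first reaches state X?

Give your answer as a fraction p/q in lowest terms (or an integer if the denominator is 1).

Answer: 690/131

Derivation:
Let h_i = expected steps to first reach X from state i.
Boundary: h_X = 0.
First-step equations for the other states:
  h_Y = 1 + 1/10*h_X + 1/5*h_Y + 3/5*h_Z + 1/10*h_W
  h_Z = 1 + 3/10*h_X + 2/5*h_Y + 1/10*h_Z + 1/5*h_W
  h_W = 1 + 1/10*h_X + 1/10*h_Y + 1/5*h_Z + 3/5*h_W

Substituting h_X = 0 and rearranging gives the linear system (I - Q) h = 1:
  [4/5, -3/5, -1/10] . (h_Y, h_Z, h_W) = 1
  [-2/5, 9/10, -1/5] . (h_Y, h_Z, h_W) = 1
  [-1/10, -1/5, 2/5] . (h_Y, h_Z, h_W) = 1

Solving yields:
  h_Y = 790/131
  h_Z = 690/131
  h_W = 870/131

Starting state is Z, so the expected hitting time is h_Z = 690/131.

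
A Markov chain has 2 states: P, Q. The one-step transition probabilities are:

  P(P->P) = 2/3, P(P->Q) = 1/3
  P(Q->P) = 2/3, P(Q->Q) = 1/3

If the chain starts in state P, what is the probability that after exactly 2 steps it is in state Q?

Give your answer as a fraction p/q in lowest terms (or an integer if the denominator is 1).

Answer: 1/3

Derivation:
Computing P^2 by repeated multiplication:
P^1 =
  P: [2/3, 1/3]
  Q: [2/3, 1/3]
P^2 =
  P: [2/3, 1/3]
  Q: [2/3, 1/3]

(P^2)[P -> Q] = 1/3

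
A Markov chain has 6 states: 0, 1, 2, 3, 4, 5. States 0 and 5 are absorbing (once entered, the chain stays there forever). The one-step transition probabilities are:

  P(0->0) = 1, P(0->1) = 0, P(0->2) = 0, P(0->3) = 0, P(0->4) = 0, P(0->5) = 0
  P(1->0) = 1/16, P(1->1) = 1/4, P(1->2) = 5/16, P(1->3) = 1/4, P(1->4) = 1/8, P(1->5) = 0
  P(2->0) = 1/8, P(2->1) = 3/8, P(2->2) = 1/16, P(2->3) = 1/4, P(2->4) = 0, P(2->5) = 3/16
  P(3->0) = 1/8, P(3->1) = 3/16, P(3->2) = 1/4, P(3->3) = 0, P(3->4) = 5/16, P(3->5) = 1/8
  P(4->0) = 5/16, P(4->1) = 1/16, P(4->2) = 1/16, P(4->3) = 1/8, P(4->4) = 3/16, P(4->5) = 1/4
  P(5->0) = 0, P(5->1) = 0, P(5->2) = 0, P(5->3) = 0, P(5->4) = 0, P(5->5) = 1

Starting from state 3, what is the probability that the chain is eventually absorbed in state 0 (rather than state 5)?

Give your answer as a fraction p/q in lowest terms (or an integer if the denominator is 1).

Answer: 5531/10568

Derivation:
Let a_i = P(absorbed in 0 | start in state i).
Boundary conditions: a_0 = 1, a_5 = 0.
For each transient state i, a_i = sum_j P(i->j) * a_j:
  a_1 = 1/16*a_0 + 1/4*a_1 + 5/16*a_2 + 1/4*a_3 + 1/8*a_4 + 0*a_5
  a_2 = 1/8*a_0 + 3/8*a_1 + 1/16*a_2 + 1/4*a_3 + 0*a_4 + 3/16*a_5
  a_3 = 1/8*a_0 + 3/16*a_1 + 1/4*a_2 + 0*a_3 + 5/16*a_4 + 1/8*a_5
  a_4 = 5/16*a_0 + 1/16*a_1 + 1/16*a_2 + 1/8*a_3 + 3/16*a_4 + 1/4*a_5

Substituting a_0 = 1 and a_5 = 0, rearrange to (I - Q) a = r where r[i] = P(i -> 0):
  [3/4, -5/16, -1/4, -1/8] . (a_1, a_2, a_3, a_4) = 1/16
  [-3/8, 15/16, -1/4, 0] . (a_1, a_2, a_3, a_4) = 1/8
  [-3/16, -1/4, 1, -5/16] . (a_1, a_2, a_3, a_4) = 1/8
  [-1/16, -1/16, -1/8, 13/16] . (a_1, a_2, a_3, a_4) = 5/16

Solving yields:
  a_1 = 5865/10568
  a_2 = 2615/5284
  a_3 = 5531/10568
  a_4 = 5769/10568

Starting state is 3, so the absorption probability is a_3 = 5531/10568.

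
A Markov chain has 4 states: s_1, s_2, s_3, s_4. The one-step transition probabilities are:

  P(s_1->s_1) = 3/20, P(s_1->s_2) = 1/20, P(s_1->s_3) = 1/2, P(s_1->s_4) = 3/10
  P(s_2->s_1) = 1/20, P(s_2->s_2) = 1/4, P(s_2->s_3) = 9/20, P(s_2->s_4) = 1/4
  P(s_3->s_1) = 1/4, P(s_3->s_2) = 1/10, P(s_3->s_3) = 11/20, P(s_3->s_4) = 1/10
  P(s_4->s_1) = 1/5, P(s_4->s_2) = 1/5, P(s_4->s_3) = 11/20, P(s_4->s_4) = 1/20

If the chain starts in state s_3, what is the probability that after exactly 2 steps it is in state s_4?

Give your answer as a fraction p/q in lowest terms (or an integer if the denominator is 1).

Computing P^2 by repeated multiplication:
P^1 =
  s_1: [3/20, 1/20, 1/2, 3/10]
  s_2: [1/20, 1/4, 9/20, 1/4]
  s_3: [1/4, 1/10, 11/20, 1/10]
  s_4: [1/5, 1/5, 11/20, 1/20]
P^2 =
  s_1: [21/100, 13/100, 43/80, 49/400]
  s_2: [73/400, 4/25, 209/400, 27/200]
  s_3: [1/5, 9/80, 211/400, 4/25]
  s_4: [3/16, 1/8, 13/25, 67/400]

(P^2)[s_3 -> s_4] = 4/25

Answer: 4/25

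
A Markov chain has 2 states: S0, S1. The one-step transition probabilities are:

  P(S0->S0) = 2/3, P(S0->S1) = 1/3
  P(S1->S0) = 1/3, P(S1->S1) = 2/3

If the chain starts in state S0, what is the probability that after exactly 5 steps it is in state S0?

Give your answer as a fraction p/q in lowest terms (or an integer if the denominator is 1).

Computing P^5 by repeated multiplication:
P^1 =
  S0: [2/3, 1/3]
  S1: [1/3, 2/3]
P^2 =
  S0: [5/9, 4/9]
  S1: [4/9, 5/9]
P^3 =
  S0: [14/27, 13/27]
  S1: [13/27, 14/27]
P^4 =
  S0: [41/81, 40/81]
  S1: [40/81, 41/81]
P^5 =
  S0: [122/243, 121/243]
  S1: [121/243, 122/243]

(P^5)[S0 -> S0] = 122/243

Answer: 122/243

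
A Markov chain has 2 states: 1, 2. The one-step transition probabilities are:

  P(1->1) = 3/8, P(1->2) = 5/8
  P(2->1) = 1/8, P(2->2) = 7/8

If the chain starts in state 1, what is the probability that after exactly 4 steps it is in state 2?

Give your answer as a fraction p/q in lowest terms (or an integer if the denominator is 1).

Computing P^4 by repeated multiplication:
P^1 =
  1: [3/8, 5/8]
  2: [1/8, 7/8]
P^2 =
  1: [7/32, 25/32]
  2: [5/32, 27/32]
P^3 =
  1: [23/128, 105/128]
  2: [21/128, 107/128]
P^4 =
  1: [87/512, 425/512]
  2: [85/512, 427/512]

(P^4)[1 -> 2] = 425/512

Answer: 425/512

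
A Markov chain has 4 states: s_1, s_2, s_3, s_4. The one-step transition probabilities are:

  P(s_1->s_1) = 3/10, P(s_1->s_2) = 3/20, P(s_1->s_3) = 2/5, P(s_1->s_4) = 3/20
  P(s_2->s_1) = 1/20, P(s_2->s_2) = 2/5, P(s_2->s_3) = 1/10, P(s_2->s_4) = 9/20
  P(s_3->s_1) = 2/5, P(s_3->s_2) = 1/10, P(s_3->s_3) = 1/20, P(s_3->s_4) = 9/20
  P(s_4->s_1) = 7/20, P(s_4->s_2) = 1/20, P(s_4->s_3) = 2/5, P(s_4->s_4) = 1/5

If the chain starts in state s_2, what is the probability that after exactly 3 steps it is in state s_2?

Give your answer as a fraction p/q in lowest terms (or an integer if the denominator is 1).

Answer: 311/2000

Derivation:
Computing P^3 by repeated multiplication:
P^1 =
  s_1: [3/10, 3/20, 2/5, 3/20]
  s_2: [1/20, 2/5, 1/10, 9/20]
  s_3: [2/5, 1/10, 1/20, 9/20]
  s_4: [7/20, 1/20, 2/5, 1/5]
P^2 =
  s_1: [31/100, 61/400, 43/200, 129/400]
  s_2: [93/400, 1/5, 49/200, 129/400]
  s_3: [121/400, 51/400, 141/400, 87/400]
  s_4: [27/80, 49/400, 49/200, 59/200]
P^3 =
  s_1: [599/2000, 1161/8000, 279/1000, 2211/8000]
  s_2: [93/320, 311/2000, 1017/4000, 2397/8000]
  s_3: [1257/4000, 57/400, 1907/8000, 2439/8000]
  s_4: [2469/8000, 1111/8000, 111/400, 11/40]

(P^3)[s_2 -> s_2] = 311/2000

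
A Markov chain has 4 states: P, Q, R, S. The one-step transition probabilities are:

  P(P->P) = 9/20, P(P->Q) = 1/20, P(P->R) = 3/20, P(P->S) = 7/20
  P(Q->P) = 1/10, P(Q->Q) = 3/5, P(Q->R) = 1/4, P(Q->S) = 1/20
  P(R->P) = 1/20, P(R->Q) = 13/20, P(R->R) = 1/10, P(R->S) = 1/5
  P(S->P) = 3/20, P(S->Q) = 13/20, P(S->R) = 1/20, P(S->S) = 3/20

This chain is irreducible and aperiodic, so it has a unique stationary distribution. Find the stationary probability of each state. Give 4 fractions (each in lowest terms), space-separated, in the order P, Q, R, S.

The stationary distribution satisfies pi = pi * P, i.e.:
  pi_P = 9/20*pi_P + 1/10*pi_Q + 1/20*pi_R + 3/20*pi_S
  pi_Q = 1/20*pi_P + 3/5*pi_Q + 13/20*pi_R + 13/20*pi_S
  pi_R = 3/20*pi_P + 1/4*pi_Q + 1/10*pi_R + 1/20*pi_S
  pi_S = 7/20*pi_P + 1/20*pi_Q + 1/5*pi_R + 3/20*pi_S
with normalization: pi_P + pi_Q + pi_R + pi_S = 1.

Using the first 3 balance equations plus normalization, the linear system A*pi = b is:
  [-11/20, 1/10, 1/20, 3/20] . pi = 0
  [1/20, -2/5, 13/20, 13/20] . pi = 0
  [3/20, 1/4, -9/10, 1/20] . pi = 0
  [1, 1, 1, 1] . pi = 1

Solving yields:
  pi_P = 134/891
  pi_Q = 475/891
  pi_R = 161/891
  pi_S = 11/81

Verification (pi * P):
  134/891*9/20 + 475/891*1/10 + 161/891*1/20 + 11/81*3/20 = 134/891 = pi_P  (ok)
  134/891*1/20 + 475/891*3/5 + 161/891*13/20 + 11/81*13/20 = 475/891 = pi_Q  (ok)
  134/891*3/20 + 475/891*1/4 + 161/891*1/10 + 11/81*1/20 = 161/891 = pi_R  (ok)
  134/891*7/20 + 475/891*1/20 + 161/891*1/5 + 11/81*3/20 = 11/81 = pi_S  (ok)

Answer: 134/891 475/891 161/891 11/81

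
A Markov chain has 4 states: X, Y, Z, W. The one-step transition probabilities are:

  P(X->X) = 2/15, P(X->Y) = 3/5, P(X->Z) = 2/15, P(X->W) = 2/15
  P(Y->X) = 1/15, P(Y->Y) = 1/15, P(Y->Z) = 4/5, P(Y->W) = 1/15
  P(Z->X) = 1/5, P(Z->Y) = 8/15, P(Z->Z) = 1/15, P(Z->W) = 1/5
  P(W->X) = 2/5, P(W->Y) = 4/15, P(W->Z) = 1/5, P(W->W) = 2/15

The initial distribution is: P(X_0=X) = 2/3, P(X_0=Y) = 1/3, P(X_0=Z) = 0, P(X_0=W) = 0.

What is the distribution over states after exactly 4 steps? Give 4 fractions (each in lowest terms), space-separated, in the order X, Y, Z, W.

Propagating the distribution step by step (d_{t+1} = d_t * P):
d_0 = (X=2/3, Y=1/3, Z=0, W=0)
  d_1[X] = 2/3*2/15 + 1/3*1/15 + 0*1/5 + 0*2/5 = 1/9
  d_1[Y] = 2/3*3/5 + 1/3*1/15 + 0*8/15 + 0*4/15 = 19/45
  d_1[Z] = 2/3*2/15 + 1/3*4/5 + 0*1/15 + 0*1/5 = 16/45
  d_1[W] = 2/3*2/15 + 1/3*1/15 + 0*1/5 + 0*2/15 = 1/9
d_1 = (X=1/9, Y=19/45, Z=16/45, W=1/9)
  d_2[X] = 1/9*2/15 + 19/45*1/15 + 16/45*1/5 + 1/9*2/5 = 107/675
  d_2[Y] = 1/9*3/5 + 19/45*1/15 + 16/45*8/15 + 1/9*4/15 = 212/675
  d_2[Z] = 1/9*2/15 + 19/45*4/5 + 16/45*1/15 + 1/9*1/5 = 269/675
  d_2[W] = 1/9*2/15 + 19/45*1/15 + 16/45*1/5 + 1/9*2/15 = 29/225
d_2 = (X=107/675, Y=212/675, Z=269/675, W=29/225)
  d_3[X] = 107/675*2/15 + 212/675*1/15 + 269/675*1/5 + 29/225*2/5 = 13/75
  d_3[Y] = 107/675*3/5 + 212/675*1/15 + 269/675*8/15 + 29/225*4/15 = 49/135
  d_3[Z] = 107/675*2/15 + 212/675*4/5 + 269/675*1/15 + 29/225*1/5 = 1096/3375
  d_3[W] = 107/675*2/15 + 212/675*1/15 + 269/675*1/5 + 29/225*2/15 = 469/3375
d_3 = (X=13/75, Y=49/135, Z=1096/3375, W=469/3375)
  d_4[X] = 13/75*2/15 + 49/135*1/15 + 1096/3375*1/5 + 469/3375*2/5 = 8497/50625
  d_4[Y] = 13/75*3/5 + 49/135*1/15 + 1096/3375*8/15 + 469/3375*4/15 = 17134/50625
  d_4[Z] = 13/75*2/15 + 49/135*4/5 + 1096/3375*1/15 + 469/3375*1/5 = 18373/50625
  d_4[W] = 13/75*2/15 + 49/135*1/15 + 1096/3375*1/5 + 469/3375*2/15 = 2207/16875
d_4 = (X=8497/50625, Y=17134/50625, Z=18373/50625, W=2207/16875)

Answer: 8497/50625 17134/50625 18373/50625 2207/16875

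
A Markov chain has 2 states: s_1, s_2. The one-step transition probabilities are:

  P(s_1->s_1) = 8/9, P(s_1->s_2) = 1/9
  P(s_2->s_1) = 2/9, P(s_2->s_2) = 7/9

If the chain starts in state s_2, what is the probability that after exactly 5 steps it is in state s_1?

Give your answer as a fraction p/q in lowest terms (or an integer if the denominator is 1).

Computing P^5 by repeated multiplication:
P^1 =
  s_1: [8/9, 1/9]
  s_2: [2/9, 7/9]
P^2 =
  s_1: [22/27, 5/27]
  s_2: [10/27, 17/27]
P^3 =
  s_1: [62/81, 19/81]
  s_2: [38/81, 43/81]
P^4 =
  s_1: [178/243, 65/243]
  s_2: [130/243, 113/243]
P^5 =
  s_1: [518/729, 211/729]
  s_2: [422/729, 307/729]

(P^5)[s_2 -> s_1] = 422/729

Answer: 422/729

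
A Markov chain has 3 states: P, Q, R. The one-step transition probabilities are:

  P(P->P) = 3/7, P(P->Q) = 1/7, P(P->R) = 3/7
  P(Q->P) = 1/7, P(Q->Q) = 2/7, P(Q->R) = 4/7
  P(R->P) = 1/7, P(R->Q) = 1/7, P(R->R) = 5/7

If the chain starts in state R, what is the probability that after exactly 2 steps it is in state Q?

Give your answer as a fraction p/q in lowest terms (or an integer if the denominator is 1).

Computing P^2 by repeated multiplication:
P^1 =
  P: [3/7, 1/7, 3/7]
  Q: [1/7, 2/7, 4/7]
  R: [1/7, 1/7, 5/7]
P^2 =
  P: [13/49, 8/49, 4/7]
  Q: [9/49, 9/49, 31/49]
  R: [9/49, 8/49, 32/49]

(P^2)[R -> Q] = 8/49

Answer: 8/49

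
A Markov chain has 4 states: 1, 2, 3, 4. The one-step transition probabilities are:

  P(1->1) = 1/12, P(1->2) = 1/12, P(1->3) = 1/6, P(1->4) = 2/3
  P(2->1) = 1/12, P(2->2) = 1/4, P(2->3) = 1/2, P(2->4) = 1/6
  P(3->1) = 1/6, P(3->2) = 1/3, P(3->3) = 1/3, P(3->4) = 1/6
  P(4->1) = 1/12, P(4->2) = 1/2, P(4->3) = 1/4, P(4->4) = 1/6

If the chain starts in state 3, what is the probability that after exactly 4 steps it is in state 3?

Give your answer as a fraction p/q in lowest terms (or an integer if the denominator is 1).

Computing P^4 by repeated multiplication:
P^1 =
  1: [1/12, 1/12, 1/6, 2/3]
  2: [1/12, 1/4, 1/2, 1/6]
  3: [1/6, 1/3, 1/3, 1/6]
  4: [1/12, 1/2, 1/4, 1/6]
P^2 =
  1: [7/72, 5/12, 5/18, 5/24]
  2: [1/8, 23/72, 25/72, 5/24]
  3: [1/9, 7/24, 25/72, 1/4]
  4: [5/48, 43/144, 7/18, 5/24]
P^3 =
  1: [23/216, 89/288, 319/864, 31/144]
  2: [97/864, 67/216, 301/864, 11/48]
  3: [97/864, 31/96, 37/108, 2/9]
  4: [25/216, 137/432, 301/864, 7/32]
P^4 =
  1: [1183/10368, 365/1152, 905/2592, 95/432]
  2: [1165/10368, 3293/10368, 25/72, 385/1728]
  3: [145/1296, 545/1728, 907/2592, 385/1728]
  4: [1165/10368, 815/2592, 1205/3456, 97/432]

(P^4)[3 -> 3] = 907/2592

Answer: 907/2592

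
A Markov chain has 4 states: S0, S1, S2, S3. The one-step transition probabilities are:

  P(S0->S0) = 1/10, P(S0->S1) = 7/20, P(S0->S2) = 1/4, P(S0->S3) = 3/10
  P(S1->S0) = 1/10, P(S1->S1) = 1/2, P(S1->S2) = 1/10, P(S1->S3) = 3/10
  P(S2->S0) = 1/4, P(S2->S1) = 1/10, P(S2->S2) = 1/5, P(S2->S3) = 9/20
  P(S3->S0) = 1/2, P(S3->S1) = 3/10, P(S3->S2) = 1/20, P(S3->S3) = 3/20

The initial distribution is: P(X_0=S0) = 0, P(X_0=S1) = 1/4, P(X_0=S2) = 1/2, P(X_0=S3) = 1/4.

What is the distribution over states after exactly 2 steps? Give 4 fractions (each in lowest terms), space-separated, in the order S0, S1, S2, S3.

Answer: 409/1600 269/800 221/1600 27/100

Derivation:
Propagating the distribution step by step (d_{t+1} = d_t * P):
d_0 = (S0=0, S1=1/4, S2=1/2, S3=1/4)
  d_1[S0] = 0*1/10 + 1/4*1/10 + 1/2*1/4 + 1/4*1/2 = 11/40
  d_1[S1] = 0*7/20 + 1/4*1/2 + 1/2*1/10 + 1/4*3/10 = 1/4
  d_1[S2] = 0*1/4 + 1/4*1/10 + 1/2*1/5 + 1/4*1/20 = 11/80
  d_1[S3] = 0*3/10 + 1/4*3/10 + 1/2*9/20 + 1/4*3/20 = 27/80
d_1 = (S0=11/40, S1=1/4, S2=11/80, S3=27/80)
  d_2[S0] = 11/40*1/10 + 1/4*1/10 + 11/80*1/4 + 27/80*1/2 = 409/1600
  d_2[S1] = 11/40*7/20 + 1/4*1/2 + 11/80*1/10 + 27/80*3/10 = 269/800
  d_2[S2] = 11/40*1/4 + 1/4*1/10 + 11/80*1/5 + 27/80*1/20 = 221/1600
  d_2[S3] = 11/40*3/10 + 1/4*3/10 + 11/80*9/20 + 27/80*3/20 = 27/100
d_2 = (S0=409/1600, S1=269/800, S2=221/1600, S3=27/100)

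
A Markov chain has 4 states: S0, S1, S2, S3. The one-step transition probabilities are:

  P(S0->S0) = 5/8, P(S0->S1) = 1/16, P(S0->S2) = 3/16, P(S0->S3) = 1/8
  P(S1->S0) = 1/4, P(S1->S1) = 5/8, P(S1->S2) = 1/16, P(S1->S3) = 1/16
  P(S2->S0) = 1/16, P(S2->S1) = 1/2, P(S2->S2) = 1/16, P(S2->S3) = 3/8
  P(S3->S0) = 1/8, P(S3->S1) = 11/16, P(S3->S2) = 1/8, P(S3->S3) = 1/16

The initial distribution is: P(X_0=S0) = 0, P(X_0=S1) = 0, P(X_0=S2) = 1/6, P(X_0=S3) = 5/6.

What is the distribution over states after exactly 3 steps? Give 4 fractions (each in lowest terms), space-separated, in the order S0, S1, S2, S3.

Answer: 2601/8192 3903/8192 311/3072 161/1536

Derivation:
Propagating the distribution step by step (d_{t+1} = d_t * P):
d_0 = (S0=0, S1=0, S2=1/6, S3=5/6)
  d_1[S0] = 0*5/8 + 0*1/4 + 1/6*1/16 + 5/6*1/8 = 11/96
  d_1[S1] = 0*1/16 + 0*5/8 + 1/6*1/2 + 5/6*11/16 = 21/32
  d_1[S2] = 0*3/16 + 0*1/16 + 1/6*1/16 + 5/6*1/8 = 11/96
  d_1[S3] = 0*1/8 + 0*1/16 + 1/6*3/8 + 5/6*1/16 = 11/96
d_1 = (S0=11/96, S1=21/32, S2=11/96, S3=11/96)
  d_2[S0] = 11/96*5/8 + 21/32*1/4 + 11/96*1/16 + 11/96*1/8 = 395/1536
  d_2[S1] = 11/96*1/16 + 21/32*5/8 + 11/96*1/2 + 11/96*11/16 = 425/768
  d_2[S2] = 11/96*3/16 + 21/32*1/16 + 11/96*1/16 + 11/96*1/8 = 43/512
  d_2[S3] = 11/96*1/8 + 21/32*1/16 + 11/96*3/8 + 11/96*1/16 = 27/256
d_2 = (S0=395/1536, S1=425/768, S2=43/512, S3=27/256)
  d_3[S0] = 395/1536*5/8 + 425/768*1/4 + 43/512*1/16 + 27/256*1/8 = 2601/8192
  d_3[S1] = 395/1536*1/16 + 425/768*5/8 + 43/512*1/2 + 27/256*11/16 = 3903/8192
  d_3[S2] = 395/1536*3/16 + 425/768*1/16 + 43/512*1/16 + 27/256*1/8 = 311/3072
  d_3[S3] = 395/1536*1/8 + 425/768*1/16 + 43/512*3/8 + 27/256*1/16 = 161/1536
d_3 = (S0=2601/8192, S1=3903/8192, S2=311/3072, S3=161/1536)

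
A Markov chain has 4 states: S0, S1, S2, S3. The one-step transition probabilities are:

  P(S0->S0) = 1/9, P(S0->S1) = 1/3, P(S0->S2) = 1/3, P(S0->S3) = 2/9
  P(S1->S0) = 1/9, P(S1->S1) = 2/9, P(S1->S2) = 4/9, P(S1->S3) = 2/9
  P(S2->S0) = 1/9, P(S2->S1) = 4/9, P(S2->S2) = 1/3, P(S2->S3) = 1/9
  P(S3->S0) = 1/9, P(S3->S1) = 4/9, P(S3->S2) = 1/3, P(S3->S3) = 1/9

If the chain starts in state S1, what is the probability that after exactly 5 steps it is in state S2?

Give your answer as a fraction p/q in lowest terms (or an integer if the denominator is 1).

Computing P^5 by repeated multiplication:
P^1 =
  S0: [1/9, 1/3, 1/3, 2/9]
  S1: [1/9, 2/9, 4/9, 2/9]
  S2: [1/9, 4/9, 1/3, 1/9]
  S3: [1/9, 4/9, 1/3, 1/9]
P^2 =
  S0: [1/9, 29/81, 10/27, 13/81]
  S1: [1/9, 31/81, 29/81, 4/27]
  S2: [1/9, 1/3, 31/81, 14/81]
  S3: [1/9, 1/3, 31/81, 14/81]
P^3 =
  S0: [1/9, 257/729, 272/729, 119/729]
  S1: [1/9, 253/729, 274/729, 121/729]
  S2: [1/9, 29/81, 10/27, 13/81]
  S3: [1/9, 29/81, 10/27, 13/81]
P^4 =
  S0: [1/9, 2321/6561, 2444/6561, 1067/6561]
  S1: [1/9, 2329/6561, 2440/6561, 1063/6561]
  S2: [1/9, 257/729, 272/729, 119/729]
  S3: [1/9, 257/729, 272/729, 119/729]
P^5 =
  S0: [1/9, 20873/59049, 22004/59049, 9611/59049]
  S1: [1/9, 20857/59049, 22012/59049, 9619/59049]
  S2: [1/9, 2321/6561, 2444/6561, 1067/6561]
  S3: [1/9, 2321/6561, 2444/6561, 1067/6561]

(P^5)[S1 -> S2] = 22012/59049

Answer: 22012/59049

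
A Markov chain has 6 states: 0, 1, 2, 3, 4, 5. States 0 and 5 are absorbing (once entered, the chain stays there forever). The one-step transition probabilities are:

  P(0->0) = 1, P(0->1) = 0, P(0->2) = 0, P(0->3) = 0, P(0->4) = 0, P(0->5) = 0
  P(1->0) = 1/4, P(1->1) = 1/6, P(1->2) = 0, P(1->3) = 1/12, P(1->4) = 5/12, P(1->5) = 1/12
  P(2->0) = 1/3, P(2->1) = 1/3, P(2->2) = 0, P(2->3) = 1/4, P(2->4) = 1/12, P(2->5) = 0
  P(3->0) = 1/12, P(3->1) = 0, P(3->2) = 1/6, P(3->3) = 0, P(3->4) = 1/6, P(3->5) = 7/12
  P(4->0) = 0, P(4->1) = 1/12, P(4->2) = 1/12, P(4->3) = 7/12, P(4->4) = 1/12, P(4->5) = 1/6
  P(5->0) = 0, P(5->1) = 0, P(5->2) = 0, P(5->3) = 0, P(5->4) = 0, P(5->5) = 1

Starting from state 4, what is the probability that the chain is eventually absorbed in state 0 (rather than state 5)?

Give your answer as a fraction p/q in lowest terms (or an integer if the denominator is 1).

Answer: 665/2962

Derivation:
Let a_i = P(absorbed in 0 | start in state i).
Boundary conditions: a_0 = 1, a_5 = 0.
For each transient state i, a_i = sum_j P(i->j) * a_j:
  a_1 = 1/4*a_0 + 1/6*a_1 + 0*a_2 + 1/12*a_3 + 5/12*a_4 + 1/12*a_5
  a_2 = 1/3*a_0 + 1/3*a_1 + 0*a_2 + 1/4*a_3 + 1/12*a_4 + 0*a_5
  a_3 = 1/12*a_0 + 0*a_1 + 1/6*a_2 + 0*a_3 + 1/6*a_4 + 7/12*a_5
  a_4 = 0*a_0 + 1/12*a_1 + 1/12*a_2 + 7/12*a_3 + 1/12*a_4 + 1/6*a_5

Substituting a_0 = 1 and a_5 = 0, rearrange to (I - Q) a = r where r[i] = P(i -> 0):
  [5/6, 0, -1/12, -5/12] . (a_1, a_2, a_3, a_4) = 1/4
  [-1/3, 1, -1/4, -1/12] . (a_1, a_2, a_3, a_4) = 1/3
  [0, -1/6, 1, -1/6] . (a_1, a_2, a_3, a_4) = 1/12
  [-1/12, -1/12, -7/12, 11/12] . (a_1, a_2, a_3, a_4) = 0

Solving yields:
  a_1 = 642/1481
  a_2 = 814/1481
  a_3 = 629/2962
  a_4 = 665/2962

Starting state is 4, so the absorption probability is a_4 = 665/2962.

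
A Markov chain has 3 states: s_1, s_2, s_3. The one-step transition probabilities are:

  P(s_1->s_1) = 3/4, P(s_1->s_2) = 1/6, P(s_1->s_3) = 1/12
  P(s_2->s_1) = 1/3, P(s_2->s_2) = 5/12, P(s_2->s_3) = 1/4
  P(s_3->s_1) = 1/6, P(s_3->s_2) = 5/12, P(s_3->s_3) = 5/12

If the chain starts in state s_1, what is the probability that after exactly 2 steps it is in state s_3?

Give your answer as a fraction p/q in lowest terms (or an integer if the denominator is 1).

Computing P^2 by repeated multiplication:
P^1 =
  s_1: [3/4, 1/6, 1/12]
  s_2: [1/3, 5/12, 1/4]
  s_3: [1/6, 5/12, 5/12]
P^2 =
  s_1: [91/144, 11/48, 5/36]
  s_2: [31/72, 1/3, 17/72]
  s_3: [1/3, 3/8, 7/24]

(P^2)[s_1 -> s_3] = 5/36

Answer: 5/36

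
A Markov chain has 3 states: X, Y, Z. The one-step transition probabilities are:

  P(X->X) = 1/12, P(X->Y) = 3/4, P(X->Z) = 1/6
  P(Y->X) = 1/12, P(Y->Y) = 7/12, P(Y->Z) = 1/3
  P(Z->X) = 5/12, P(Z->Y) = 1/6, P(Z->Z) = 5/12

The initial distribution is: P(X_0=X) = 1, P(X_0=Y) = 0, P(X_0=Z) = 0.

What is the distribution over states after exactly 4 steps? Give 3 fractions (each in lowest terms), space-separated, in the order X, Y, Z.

Answer: 127/648 1231/2592 853/2592

Derivation:
Propagating the distribution step by step (d_{t+1} = d_t * P):
d_0 = (X=1, Y=0, Z=0)
  d_1[X] = 1*1/12 + 0*1/12 + 0*5/12 = 1/12
  d_1[Y] = 1*3/4 + 0*7/12 + 0*1/6 = 3/4
  d_1[Z] = 1*1/6 + 0*1/3 + 0*5/12 = 1/6
d_1 = (X=1/12, Y=3/4, Z=1/6)
  d_2[X] = 1/12*1/12 + 3/4*1/12 + 1/6*5/12 = 5/36
  d_2[Y] = 1/12*3/4 + 3/4*7/12 + 1/6*1/6 = 19/36
  d_2[Z] = 1/12*1/6 + 3/4*1/3 + 1/6*5/12 = 1/3
d_2 = (X=5/36, Y=19/36, Z=1/3)
  d_3[X] = 5/36*1/12 + 19/36*1/12 + 1/3*5/12 = 7/36
  d_3[Y] = 5/36*3/4 + 19/36*7/12 + 1/3*1/6 = 101/216
  d_3[Z] = 5/36*1/6 + 19/36*1/3 + 1/3*5/12 = 73/216
d_3 = (X=7/36, Y=101/216, Z=73/216)
  d_4[X] = 7/36*1/12 + 101/216*1/12 + 73/216*5/12 = 127/648
  d_4[Y] = 7/36*3/4 + 101/216*7/12 + 73/216*1/6 = 1231/2592
  d_4[Z] = 7/36*1/6 + 101/216*1/3 + 73/216*5/12 = 853/2592
d_4 = (X=127/648, Y=1231/2592, Z=853/2592)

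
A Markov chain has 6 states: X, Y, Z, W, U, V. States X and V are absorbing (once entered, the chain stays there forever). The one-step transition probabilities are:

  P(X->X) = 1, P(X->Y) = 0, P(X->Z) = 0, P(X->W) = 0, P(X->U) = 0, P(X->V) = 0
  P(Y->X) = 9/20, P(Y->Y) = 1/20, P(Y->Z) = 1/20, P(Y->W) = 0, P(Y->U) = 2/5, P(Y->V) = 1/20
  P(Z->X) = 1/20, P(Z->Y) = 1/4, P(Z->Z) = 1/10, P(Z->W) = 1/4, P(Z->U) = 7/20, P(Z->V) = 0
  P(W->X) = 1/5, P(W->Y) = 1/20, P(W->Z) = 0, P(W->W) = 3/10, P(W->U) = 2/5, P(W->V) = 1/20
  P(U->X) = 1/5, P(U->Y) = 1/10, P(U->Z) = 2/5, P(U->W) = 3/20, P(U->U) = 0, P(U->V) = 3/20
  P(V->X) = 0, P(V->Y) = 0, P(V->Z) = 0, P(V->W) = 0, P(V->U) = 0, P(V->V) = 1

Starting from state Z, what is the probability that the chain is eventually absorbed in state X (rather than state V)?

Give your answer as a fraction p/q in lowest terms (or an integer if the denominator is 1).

Let a_i = P(absorbed in X | start in state i).
Boundary conditions: a_X = 1, a_V = 0.
For each transient state i, a_i = sum_j P(i->j) * a_j:
  a_Y = 9/20*a_X + 1/20*a_Y + 1/20*a_Z + 0*a_W + 2/5*a_U + 1/20*a_V
  a_Z = 1/20*a_X + 1/4*a_Y + 1/10*a_Z + 1/4*a_W + 7/20*a_U + 0*a_V
  a_W = 1/5*a_X + 1/20*a_Y + 0*a_Z + 3/10*a_W + 2/5*a_U + 1/20*a_V
  a_U = 1/5*a_X + 1/10*a_Y + 2/5*a_Z + 3/20*a_W + 0*a_U + 3/20*a_V

Substituting a_X = 1 and a_V = 0, rearrange to (I - Q) a = r where r[i] = P(i -> X):
  [19/20, -1/20, 0, -2/5] . (a_Y, a_Z, a_W, a_U) = 9/20
  [-1/4, 9/10, -1/4, -7/20] . (a_Y, a_Z, a_W, a_U) = 1/20
  [-1/20, 0, 7/10, -2/5] . (a_Y, a_Z, a_W, a_U) = 1/5
  [-1/10, -2/5, -3/20, 1] . (a_Y, a_Z, a_W, a_U) = 1/5

Solving yields:
  a_Y = 14932/18545
  a_Z = 41953/55635
  a_W = 41128/55635
  a_U = 38557/55635

Starting state is Z, so the absorption probability is a_Z = 41953/55635.

Answer: 41953/55635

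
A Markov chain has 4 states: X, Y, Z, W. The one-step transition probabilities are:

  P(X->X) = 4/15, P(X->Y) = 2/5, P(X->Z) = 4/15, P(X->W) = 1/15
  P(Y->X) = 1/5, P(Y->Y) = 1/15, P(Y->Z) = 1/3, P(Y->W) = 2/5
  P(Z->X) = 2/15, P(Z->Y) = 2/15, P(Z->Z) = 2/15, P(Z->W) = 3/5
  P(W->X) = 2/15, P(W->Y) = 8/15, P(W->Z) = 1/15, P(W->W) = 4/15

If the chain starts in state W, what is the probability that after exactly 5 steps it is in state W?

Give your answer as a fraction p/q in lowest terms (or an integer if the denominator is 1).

Computing P^5 by repeated multiplication:
P^1 =
  X: [4/15, 2/5, 4/15, 1/15]
  Y: [1/5, 1/15, 1/3, 2/5]
  Z: [2/15, 2/15, 2/15, 3/5]
  W: [2/15, 8/15, 1/15, 4/15]
P^2 =
  X: [44/225, 46/225, 11/45, 16/45]
  Y: [37/225, 77/225, 11/75, 26/75]
  Z: [4/25, 2/5, 31/225, 68/225]
  W: [14/75, 6/25, 6/25, 1/3]
P^3 =
  X: [584/3375, 212/675, 596/3375, 227/675]
  Y: [601/3375, 989/3375, 677/3375, 1108/3375]
  Z: [68/375, 304/1125, 724/3375, 1127/3375]
  W: [196/1125, 338/1125, 23/125, 128/375]
P^4 =
  X: [8978/50625, 14836/50625, 123/625, 208/625]
  Y: [8941/50625, 14813/50625, 9811/50625, 3412/10125]
  Z: [2962/16875, 1672/5625, 9583/50625, 17108/50625]
  W: [596/3375, 8/27, 3272/16875, 5623/16875]
P^5 =
  X: [134042/759375, 223414/759375, 146866/759375, 255053/759375]
  Y: [26789/151875, 224561/759375, 16279/84375, 28262/84375]
  Z: [8938/50625, 74798/253125, 147058/759375, 253853/759375]
  W: [8942/50625, 74408/253125, 49087/253125, 16984/50625]

(P^5)[W -> W] = 16984/50625

Answer: 16984/50625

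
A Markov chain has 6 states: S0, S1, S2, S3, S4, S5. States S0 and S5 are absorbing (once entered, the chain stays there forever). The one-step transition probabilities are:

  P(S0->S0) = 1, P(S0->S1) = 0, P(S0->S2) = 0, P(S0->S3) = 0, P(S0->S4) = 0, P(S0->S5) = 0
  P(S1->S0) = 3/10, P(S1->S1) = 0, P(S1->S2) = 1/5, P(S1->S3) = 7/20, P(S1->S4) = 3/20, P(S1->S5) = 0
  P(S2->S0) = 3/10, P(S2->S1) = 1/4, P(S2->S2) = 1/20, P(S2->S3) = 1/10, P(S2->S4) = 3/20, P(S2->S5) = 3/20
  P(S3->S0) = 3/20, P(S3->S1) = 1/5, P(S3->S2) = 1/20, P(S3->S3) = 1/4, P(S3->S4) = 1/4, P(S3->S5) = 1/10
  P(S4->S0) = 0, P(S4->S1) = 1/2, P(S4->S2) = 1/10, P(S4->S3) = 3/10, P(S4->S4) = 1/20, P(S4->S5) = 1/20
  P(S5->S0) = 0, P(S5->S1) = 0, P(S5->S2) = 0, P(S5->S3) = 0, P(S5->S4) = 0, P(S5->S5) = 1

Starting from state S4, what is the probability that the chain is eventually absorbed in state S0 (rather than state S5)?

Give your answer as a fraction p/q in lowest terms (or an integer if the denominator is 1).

Answer: 13544/19041

Derivation:
Let a_i = P(absorbed in S0 | start in state i).
Boundary conditions: a_S0 = 1, a_S5 = 0.
For each transient state i, a_i = sum_j P(i->j) * a_j:
  a_S1 = 3/10*a_S0 + 0*a_S1 + 1/5*a_S2 + 7/20*a_S3 + 3/20*a_S4 + 0*a_S5
  a_S2 = 3/10*a_S0 + 1/4*a_S1 + 1/20*a_S2 + 1/10*a_S3 + 3/20*a_S4 + 3/20*a_S5
  a_S3 = 3/20*a_S0 + 1/5*a_S1 + 1/20*a_S2 + 1/4*a_S3 + 1/4*a_S4 + 1/10*a_S5
  a_S4 = 0*a_S0 + 1/2*a_S1 + 1/10*a_S2 + 3/10*a_S3 + 1/20*a_S4 + 1/20*a_S5

Substituting a_S0 = 1 and a_S5 = 0, rearrange to (I - Q) a = r where r[i] = P(i -> S0):
  [1, -1/5, -7/20, -3/20] . (a_S1, a_S2, a_S3, a_S4) = 3/10
  [-1/4, 19/20, -1/10, -3/20] . (a_S1, a_S2, a_S3, a_S4) = 3/10
  [-1/5, -1/20, 3/4, -1/4] . (a_S1, a_S2, a_S3, a_S4) = 3/20
  [-1/2, -1/10, -3/10, 19/20] . (a_S1, a_S2, a_S3, a_S4) = 0

Solving yields:
  a_S1 = 15083/19041
  a_S2 = 4505/6347
  a_S3 = 13246/19041
  a_S4 = 13544/19041

Starting state is S4, so the absorption probability is a_S4 = 13544/19041.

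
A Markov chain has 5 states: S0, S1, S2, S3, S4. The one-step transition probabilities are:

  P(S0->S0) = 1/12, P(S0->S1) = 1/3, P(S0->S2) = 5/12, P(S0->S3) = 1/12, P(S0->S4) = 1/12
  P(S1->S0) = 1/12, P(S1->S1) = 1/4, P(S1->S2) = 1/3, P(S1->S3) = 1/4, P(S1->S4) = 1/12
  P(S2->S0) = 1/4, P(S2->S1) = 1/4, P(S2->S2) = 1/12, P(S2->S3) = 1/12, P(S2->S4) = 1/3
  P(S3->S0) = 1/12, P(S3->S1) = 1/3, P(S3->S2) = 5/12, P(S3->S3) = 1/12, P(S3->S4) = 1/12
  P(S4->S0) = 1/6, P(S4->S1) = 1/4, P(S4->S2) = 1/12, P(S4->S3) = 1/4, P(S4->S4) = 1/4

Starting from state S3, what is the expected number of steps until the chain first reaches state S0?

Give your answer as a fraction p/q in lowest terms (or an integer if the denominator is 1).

Let h_i = expected steps to first reach S0 from state i.
Boundary: h_S0 = 0.
First-step equations for the other states:
  h_S1 = 1 + 1/12*h_S0 + 1/4*h_S1 + 1/3*h_S2 + 1/4*h_S3 + 1/12*h_S4
  h_S2 = 1 + 1/4*h_S0 + 1/4*h_S1 + 1/12*h_S2 + 1/12*h_S3 + 1/3*h_S4
  h_S3 = 1 + 1/12*h_S0 + 1/3*h_S1 + 5/12*h_S2 + 1/12*h_S3 + 1/12*h_S4
  h_S4 = 1 + 1/6*h_S0 + 1/4*h_S1 + 1/12*h_S2 + 1/4*h_S3 + 1/4*h_S4

Substituting h_S0 = 0 and rearranging gives the linear system (I - Q) h = 1:
  [3/4, -1/3, -1/4, -1/12] . (h_S1, h_S2, h_S3, h_S4) = 1
  [-1/4, 11/12, -1/12, -1/3] . (h_S1, h_S2, h_S3, h_S4) = 1
  [-1/3, -5/12, 11/12, -1/12] . (h_S1, h_S2, h_S3, h_S4) = 1
  [-1/4, -1/12, -1/4, 3/4] . (h_S1, h_S2, h_S3, h_S4) = 1

Solving yields:
  h_S1 = 26952/3731
  h_S2 = 1776/287
  h_S3 = 2052/287
  h_S4 = 25416/3731

Starting state is S3, so the expected hitting time is h_S3 = 2052/287.

Answer: 2052/287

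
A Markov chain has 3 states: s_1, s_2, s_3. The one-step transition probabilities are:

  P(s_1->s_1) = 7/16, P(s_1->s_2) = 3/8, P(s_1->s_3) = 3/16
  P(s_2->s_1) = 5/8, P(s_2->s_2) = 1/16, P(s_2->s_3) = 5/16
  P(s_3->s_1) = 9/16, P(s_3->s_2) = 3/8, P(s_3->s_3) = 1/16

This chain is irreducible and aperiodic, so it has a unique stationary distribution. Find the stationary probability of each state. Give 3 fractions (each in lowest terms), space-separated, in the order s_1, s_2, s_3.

The stationary distribution satisfies pi = pi * P, i.e.:
  pi_s_1 = 7/16*pi_s_1 + 5/8*pi_s_2 + 9/16*pi_s_3
  pi_s_2 = 3/8*pi_s_1 + 1/16*pi_s_2 + 3/8*pi_s_3
  pi_s_3 = 3/16*pi_s_1 + 5/16*pi_s_2 + 1/16*pi_s_3
with normalization: pi_s_1 + pi_s_2 + pi_s_3 = 1.

Using the first 2 balance equations plus normalization, the linear system A*pi = b is:
  [-9/16, 5/8, 9/16] . pi = 0
  [3/8, -15/16, 3/8] . pi = 0
  [1, 1, 1] . pi = 1

Solving yields:
  pi_s_1 = 65/126
  pi_s_2 = 2/7
  pi_s_3 = 25/126

Verification (pi * P):
  65/126*7/16 + 2/7*5/8 + 25/126*9/16 = 65/126 = pi_s_1  (ok)
  65/126*3/8 + 2/7*1/16 + 25/126*3/8 = 2/7 = pi_s_2  (ok)
  65/126*3/16 + 2/7*5/16 + 25/126*1/16 = 25/126 = pi_s_3  (ok)

Answer: 65/126 2/7 25/126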